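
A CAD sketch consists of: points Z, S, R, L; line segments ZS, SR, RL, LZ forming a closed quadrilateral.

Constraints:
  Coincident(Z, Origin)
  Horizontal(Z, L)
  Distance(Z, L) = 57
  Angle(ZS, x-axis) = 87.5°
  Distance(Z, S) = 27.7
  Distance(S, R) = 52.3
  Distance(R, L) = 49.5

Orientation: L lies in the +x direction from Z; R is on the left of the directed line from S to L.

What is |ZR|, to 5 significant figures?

69.213

Z is at the origin; Z and L share the same y with |ZL| = 57.0 and L in +x, so L = (57.0, 0). ZS runs at 87.5° with |ZS| = 27.7, so S = (1.2083, 27.674). R is determined by |SR| = 52.3 and |RL| = 49.5 together: it lies at the intersection of circle(S, 52.3) and circle(L, 49.5). With |SL| = 62.278, the foot of the radical line on SL is 33.427 from S and the perpendicular offset is √(52.3² − 33.427²) = 40.223. Taking the left-of-SL solution: R = (49.028, 48.854).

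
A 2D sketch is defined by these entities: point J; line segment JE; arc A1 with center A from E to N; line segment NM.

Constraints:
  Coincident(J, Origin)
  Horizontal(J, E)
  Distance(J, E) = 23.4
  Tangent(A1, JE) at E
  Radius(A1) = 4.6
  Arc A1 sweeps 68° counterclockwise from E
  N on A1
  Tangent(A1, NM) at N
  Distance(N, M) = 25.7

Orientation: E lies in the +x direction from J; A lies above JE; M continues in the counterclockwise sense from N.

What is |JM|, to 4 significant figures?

45.87

J is at the origin; J and E share the same y with |JE| = 23.4 and E on the +x side, so E = (23.40, 0.000). Tangency of A1 to JE means the radius AE is perpendicular to JE, so A = E + (0, 4.6) = (23.40, 4.600). On A1, E sits at bearing -90° from A; a 68° counterclockwise sweep puts N at bearing -22°, so N = A + 4.6·(cos -22°, sin -22°) = (27.67, 2.877). A1 meets NM tangentially, so AN is at right angles to NM, so NM runs along (−sin -22°, cos -22°); with |NM| = 25.7, M = (37.29, 26.71). Then |JM| = |M − J| = 45.87.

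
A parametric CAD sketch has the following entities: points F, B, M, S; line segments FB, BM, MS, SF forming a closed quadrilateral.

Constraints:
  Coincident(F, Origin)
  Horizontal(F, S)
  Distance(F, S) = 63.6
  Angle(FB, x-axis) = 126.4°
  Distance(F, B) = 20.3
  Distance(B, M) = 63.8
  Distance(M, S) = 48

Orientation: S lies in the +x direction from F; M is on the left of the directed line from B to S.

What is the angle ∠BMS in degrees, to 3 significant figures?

86.4°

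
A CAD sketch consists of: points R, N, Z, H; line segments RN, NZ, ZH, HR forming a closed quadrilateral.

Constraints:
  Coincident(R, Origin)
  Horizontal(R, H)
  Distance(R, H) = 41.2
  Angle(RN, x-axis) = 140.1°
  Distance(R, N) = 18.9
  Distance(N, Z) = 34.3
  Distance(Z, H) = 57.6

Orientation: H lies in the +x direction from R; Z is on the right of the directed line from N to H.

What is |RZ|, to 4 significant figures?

25.13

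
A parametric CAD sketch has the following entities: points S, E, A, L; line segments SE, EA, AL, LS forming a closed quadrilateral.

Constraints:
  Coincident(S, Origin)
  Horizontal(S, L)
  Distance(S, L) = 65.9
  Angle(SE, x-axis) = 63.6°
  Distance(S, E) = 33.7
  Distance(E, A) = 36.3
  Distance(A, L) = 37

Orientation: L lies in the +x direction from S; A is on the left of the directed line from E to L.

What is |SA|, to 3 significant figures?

61.3

Checks: SE at 63.60° ✓; |EA| = 36.30 ✓; |AL| = 37.00 ✓.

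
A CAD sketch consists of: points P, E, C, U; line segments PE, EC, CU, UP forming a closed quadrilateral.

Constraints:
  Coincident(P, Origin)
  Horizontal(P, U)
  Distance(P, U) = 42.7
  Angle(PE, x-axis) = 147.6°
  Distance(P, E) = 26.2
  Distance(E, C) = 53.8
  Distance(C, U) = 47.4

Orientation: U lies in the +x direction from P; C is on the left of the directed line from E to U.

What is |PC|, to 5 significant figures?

48.963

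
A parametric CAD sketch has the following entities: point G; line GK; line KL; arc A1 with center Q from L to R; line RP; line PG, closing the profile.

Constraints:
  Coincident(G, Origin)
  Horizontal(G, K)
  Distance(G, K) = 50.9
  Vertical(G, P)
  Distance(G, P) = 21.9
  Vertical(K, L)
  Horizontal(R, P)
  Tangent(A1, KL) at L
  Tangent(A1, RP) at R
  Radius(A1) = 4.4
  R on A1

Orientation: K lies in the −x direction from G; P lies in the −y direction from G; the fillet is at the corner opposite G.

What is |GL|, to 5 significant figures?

53.824

The virtual corner opposite G is at (-50.900, -21.900). A1 meets KL tangentially, so QL is at right angles to KL and since A1 is tangent to RP there, QR ⟂ RP, with radius 4.4, so the center Q sits 4.4 in from both sides at Q = (-46.500, -17.500). That places the tangent points at L = (-50.900, -17.500) on KL and R = (-46.500, -21.900) on RP. Then |GL| = |L − G| = 53.824.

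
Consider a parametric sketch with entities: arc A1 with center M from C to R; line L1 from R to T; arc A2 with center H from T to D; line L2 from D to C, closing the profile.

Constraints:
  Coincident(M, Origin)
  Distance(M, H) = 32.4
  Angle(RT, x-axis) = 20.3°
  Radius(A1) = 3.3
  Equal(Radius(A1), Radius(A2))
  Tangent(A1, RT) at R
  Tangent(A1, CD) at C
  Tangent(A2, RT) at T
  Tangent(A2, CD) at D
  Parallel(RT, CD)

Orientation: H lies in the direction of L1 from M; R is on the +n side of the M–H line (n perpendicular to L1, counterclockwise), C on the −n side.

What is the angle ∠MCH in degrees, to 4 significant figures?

84.18°

The slot axis is L1's direction at 20.3°, so u = (cos 20.3°, sin 20.3°) = (0.9379, 0.3469) and n = (−sin 20.3°, cos 20.3°) = (-0.3469, 0.9379). M is at the origin and H lies 32.4 along u from M, so H = 32.4·u = (30.39, 11.24). Tangency of A1 to both parallel lines with radius 3.3 puts R and C at M ± 3.3·n: R = (-1.145, 3.095), C = (1.145, -3.095). Then cos ∠MCH = CM·CH / (|CM||CH|), giving 84.18°.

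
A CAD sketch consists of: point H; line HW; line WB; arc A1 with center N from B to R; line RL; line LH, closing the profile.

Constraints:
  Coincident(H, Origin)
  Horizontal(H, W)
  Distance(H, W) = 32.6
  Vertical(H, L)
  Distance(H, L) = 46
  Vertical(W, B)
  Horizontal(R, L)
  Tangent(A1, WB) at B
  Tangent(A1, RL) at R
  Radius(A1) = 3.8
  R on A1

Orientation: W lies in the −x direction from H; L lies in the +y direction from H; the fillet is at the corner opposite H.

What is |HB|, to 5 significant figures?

53.325

H is at the origin; HW is horizontal with |HW| = 32.6 and W on the −x side, so W = (-32.600, 0.0000). H and L share the same x with |HL| = 46.0 and L on the +y side, so L = (0.0000, 46.000). The virtual corner opposite H is at (-32.600, 46.000). The tangent condition forces NB to be normal to WB and since A1 is tangent to RL there, NR ⟂ RL, with radius 3.8, so the center N sits 3.8 in from both sides at N = (-28.800, 42.200). That places the tangent points at B = (-32.600, 42.200) on WB and R = (-28.800, 46.000) on RL. Then |HB| = |B − H| = 53.325.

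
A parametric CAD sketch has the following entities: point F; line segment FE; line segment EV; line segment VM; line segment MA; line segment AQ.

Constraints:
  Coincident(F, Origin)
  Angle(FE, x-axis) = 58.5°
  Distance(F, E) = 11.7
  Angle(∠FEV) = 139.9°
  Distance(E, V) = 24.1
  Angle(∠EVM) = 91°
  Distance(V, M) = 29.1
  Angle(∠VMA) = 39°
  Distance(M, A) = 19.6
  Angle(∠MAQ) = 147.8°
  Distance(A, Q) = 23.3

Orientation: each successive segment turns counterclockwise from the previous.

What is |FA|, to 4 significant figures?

21.96

F is at the origin; FE runs at 58.5° with length 11.7, so E = (6.113, 9.976). ∠FEV = 139.9° gives EV at 98.60° from the x-axis; with |EV| = 24.1, V = (2.509, 33.80). ∠EVM = 91.0° gives VM at -172.4° from the x-axis; with |VM| = 29.1, M = (-26.33, 29.96). ∠VMA = 39.0° gives MA at -31.40° from the x-axis; with |MA| = 19.6, A = (-9.605, 19.74). Then |FA| = |A − F| = 21.96.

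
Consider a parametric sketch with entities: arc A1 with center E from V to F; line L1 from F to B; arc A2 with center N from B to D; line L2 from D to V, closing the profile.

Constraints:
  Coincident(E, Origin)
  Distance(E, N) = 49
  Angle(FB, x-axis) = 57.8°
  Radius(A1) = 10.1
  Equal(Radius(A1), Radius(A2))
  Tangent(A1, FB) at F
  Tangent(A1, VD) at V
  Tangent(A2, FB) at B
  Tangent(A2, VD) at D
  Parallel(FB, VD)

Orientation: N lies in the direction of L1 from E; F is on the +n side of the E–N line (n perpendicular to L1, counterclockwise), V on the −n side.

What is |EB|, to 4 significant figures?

50.03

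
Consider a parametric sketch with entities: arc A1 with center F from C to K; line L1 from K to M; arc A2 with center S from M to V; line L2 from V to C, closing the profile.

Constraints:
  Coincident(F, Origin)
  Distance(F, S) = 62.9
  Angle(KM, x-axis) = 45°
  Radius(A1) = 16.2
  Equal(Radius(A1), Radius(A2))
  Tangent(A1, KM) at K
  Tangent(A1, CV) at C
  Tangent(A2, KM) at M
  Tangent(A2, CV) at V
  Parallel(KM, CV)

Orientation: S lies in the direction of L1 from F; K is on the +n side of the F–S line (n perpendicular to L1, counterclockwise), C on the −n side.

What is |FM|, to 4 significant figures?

64.95

The slot axis is L1's direction at 45.0°, so u = (cos 45.0°, sin 45.0°) = (0.7071, 0.7071) and n = (−sin 45.0°, cos 45.0°) = (-0.7071, 0.7071). F is at the origin and S lies 62.9 along u from F, so S = 62.9·u = (44.48, 44.48). Tangency of A1 to both parallel lines with radius 16.2 puts K and C at F ± 16.2·n: K = (-11.46, 11.46), C = (11.46, -11.46). Equal radii place M and V the same way about S: M = S + 16.2·n = (33.02, 55.93), V = S − 16.2·n = (55.93, 33.02). Then |FM| = |M − F| = 64.95.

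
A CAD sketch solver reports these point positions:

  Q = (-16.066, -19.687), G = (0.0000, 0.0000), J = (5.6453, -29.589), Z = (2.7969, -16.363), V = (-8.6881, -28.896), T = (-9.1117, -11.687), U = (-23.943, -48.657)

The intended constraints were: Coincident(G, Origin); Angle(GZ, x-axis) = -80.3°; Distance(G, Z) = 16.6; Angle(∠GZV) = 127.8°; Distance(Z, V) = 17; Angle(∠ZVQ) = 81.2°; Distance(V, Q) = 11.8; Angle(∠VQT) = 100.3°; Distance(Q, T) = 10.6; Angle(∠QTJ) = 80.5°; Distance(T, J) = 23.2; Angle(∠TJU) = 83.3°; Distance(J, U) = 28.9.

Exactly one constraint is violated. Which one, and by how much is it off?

Distance(J, U) = 28.9 — off by 6.30.

G = (0.00, 0.00) ✓; GZ at -80.30° ✓; |GZ| = 16.60 ✓; ∠GZV = 127.8° ✓; |ZV| = 17.00 ✓; ∠ZVQ = 81.20° ✓; |VQ| = 11.80 ✓; ∠VQT = 100.3° ✓; |QT| = 10.60 ✓; ∠QTJ = 80.50° ✓; |TJ| = 23.20 ✓; ∠TJU = 83.30° ✓; |JU| = 35.20 ✗.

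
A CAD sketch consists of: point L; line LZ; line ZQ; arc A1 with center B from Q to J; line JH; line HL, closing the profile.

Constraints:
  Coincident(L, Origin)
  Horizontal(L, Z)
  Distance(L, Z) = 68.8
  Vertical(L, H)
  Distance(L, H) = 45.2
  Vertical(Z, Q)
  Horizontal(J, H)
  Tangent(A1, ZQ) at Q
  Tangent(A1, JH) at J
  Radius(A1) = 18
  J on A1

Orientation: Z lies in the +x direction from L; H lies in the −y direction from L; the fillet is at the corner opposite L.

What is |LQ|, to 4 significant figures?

73.98

L is at the origin; LZ is horizontal with |LZ| = 68.8 and Z on the +x side, so Z = (68.80, 0.000). L and H share the same x with |LH| = 45.2 and H on the −y side, so H = (0.000, -45.20). The virtual corner opposite L is at (68.80, -45.20). Tangency of A1 to ZQ means the radius BQ is perpendicular to ZQ and since A1 is tangent to JH there, BJ ⟂ JH, with radius 18.0, so the center B sits 18.0 in from both sides at B = (50.80, -27.20). That places the tangent points at Q = (68.80, -27.20) on ZQ and J = (50.80, -45.20) on JH. Then |LQ| = |Q − L| = 73.98.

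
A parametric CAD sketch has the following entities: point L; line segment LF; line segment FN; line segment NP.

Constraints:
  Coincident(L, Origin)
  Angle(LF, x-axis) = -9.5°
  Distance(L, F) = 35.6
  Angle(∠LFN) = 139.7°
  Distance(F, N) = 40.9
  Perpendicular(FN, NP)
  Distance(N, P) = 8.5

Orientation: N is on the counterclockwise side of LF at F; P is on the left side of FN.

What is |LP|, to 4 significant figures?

69.58

L is at the origin; LF runs at -9.5° with length 35.6, so F = 35.6·(cos -9.5°, sin -9.5°) = (35.11, -5.876). ∠LFN = 139.7°, so FN runs at -9.5° + (180° − 139.7°) = 30.80° from the x-axis; with |FN| = 40.9, N = F + 40.9·(cos 30.80°, sin 30.80°) = (70.24, 15.07). FN is perpendicular to NP; with |NP| = 8.5 on the left of FN, P = N + 8.5·(-0.5120, 0.8590) = (65.89, 22.37). Then |LP| = |P − L| = 69.58.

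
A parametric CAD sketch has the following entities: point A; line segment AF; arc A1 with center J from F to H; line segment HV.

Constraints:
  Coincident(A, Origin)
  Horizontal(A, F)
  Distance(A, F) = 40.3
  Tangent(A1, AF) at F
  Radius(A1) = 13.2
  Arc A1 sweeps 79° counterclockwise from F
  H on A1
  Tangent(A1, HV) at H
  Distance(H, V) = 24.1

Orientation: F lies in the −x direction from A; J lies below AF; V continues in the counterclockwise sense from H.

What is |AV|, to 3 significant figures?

67.3

A is at the origin; AF is horizontal with |AF| = 40.3 and F on the −x side, so F = (-40.3, 0.00). Tangency of A1 to AF means the radius JF is perpendicular to AF, so J = F + (0, -13.2) = (-40.3, -13.2). On A1, F sits at bearing 90° from J; a 79° counterclockwise sweep puts H at bearing 169°, so H = J + 13.2·(cos 169°, sin 169°) = (-53.3, -10.7). The tangent condition forces JH to be normal to HV, so HV runs along (−sin 169°, cos 169°); with |HV| = 24.1, V = (-57.9, -34.3). Then |AV| = |V − A| = 67.3.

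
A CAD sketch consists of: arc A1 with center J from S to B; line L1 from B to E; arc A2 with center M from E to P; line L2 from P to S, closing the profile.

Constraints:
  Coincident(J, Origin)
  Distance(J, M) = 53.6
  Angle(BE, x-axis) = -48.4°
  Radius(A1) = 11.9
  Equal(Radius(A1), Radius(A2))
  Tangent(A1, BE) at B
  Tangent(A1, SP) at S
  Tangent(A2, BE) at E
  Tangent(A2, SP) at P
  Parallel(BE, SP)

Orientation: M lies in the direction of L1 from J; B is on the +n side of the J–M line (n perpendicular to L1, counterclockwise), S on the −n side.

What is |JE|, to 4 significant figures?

54.91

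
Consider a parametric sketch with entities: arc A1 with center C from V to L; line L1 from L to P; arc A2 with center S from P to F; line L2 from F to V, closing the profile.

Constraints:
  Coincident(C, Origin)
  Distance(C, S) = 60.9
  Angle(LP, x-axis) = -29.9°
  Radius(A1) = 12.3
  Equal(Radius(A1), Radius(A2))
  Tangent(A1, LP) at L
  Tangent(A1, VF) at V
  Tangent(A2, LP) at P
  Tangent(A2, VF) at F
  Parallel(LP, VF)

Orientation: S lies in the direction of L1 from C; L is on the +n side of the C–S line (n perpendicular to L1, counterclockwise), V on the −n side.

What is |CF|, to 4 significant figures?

62.13

The slot axis is L1's direction at -29.9°, so u = (cos -29.9°, sin -29.9°) = (0.8669, -0.4985) and n = (−sin -29.9°, cos -29.9°) = (0.4985, 0.8669). C is at the origin and S lies 60.9 along u from C, so S = 60.9·u = (52.79, -30.36). Tangency of A1 to both parallel lines with radius 12.3 puts L and V at C ± 12.3·n: L = (6.131, 10.66), V = (-6.131, -10.66). Equal radii place P and F the same way about S: P = S + 12.3·n = (58.93, -19.70), F = S − 12.3·n = (46.66, -41.02). Then |CF| = |F − C| = 62.13.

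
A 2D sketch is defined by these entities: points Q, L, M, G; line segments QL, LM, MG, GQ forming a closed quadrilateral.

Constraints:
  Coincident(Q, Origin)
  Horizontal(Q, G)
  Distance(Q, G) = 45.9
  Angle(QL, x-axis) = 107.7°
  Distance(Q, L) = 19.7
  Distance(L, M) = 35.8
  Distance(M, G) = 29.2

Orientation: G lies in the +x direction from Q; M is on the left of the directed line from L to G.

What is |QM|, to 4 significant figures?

38.02

Checks: |LM| = 35.80 ✓; |MG| = 29.20 ✓.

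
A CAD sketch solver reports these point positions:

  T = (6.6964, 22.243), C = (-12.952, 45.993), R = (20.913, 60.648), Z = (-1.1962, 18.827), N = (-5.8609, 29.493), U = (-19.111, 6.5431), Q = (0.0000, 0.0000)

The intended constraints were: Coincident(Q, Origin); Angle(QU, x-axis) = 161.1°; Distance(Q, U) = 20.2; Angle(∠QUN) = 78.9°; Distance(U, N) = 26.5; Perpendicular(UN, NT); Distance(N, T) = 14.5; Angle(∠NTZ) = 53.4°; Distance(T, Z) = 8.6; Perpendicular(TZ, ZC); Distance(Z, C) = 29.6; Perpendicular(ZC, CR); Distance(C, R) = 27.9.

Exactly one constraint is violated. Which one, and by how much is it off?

Distance(C, R) = 27.9 — off by 9.00.

Q = (0.00, 0.00) ✓; QU at 161.1° ✓; |QU| = 20.20 ✓; ∠QUN = 78.90° ✓; |UN| = 26.50 ✓; ∠(UN, NT) = 90.00° ✓; |NT| = 14.50 ✓; ∠NTZ = 53.40° ✓; |TZ| = 8.600 ✓; ∠(TZ, ZC) = 90.00° ✓; |ZC| = 29.60 ✓; ∠(ZC, CR) = 90.00° ✓; |CR| = 36.90 ✗.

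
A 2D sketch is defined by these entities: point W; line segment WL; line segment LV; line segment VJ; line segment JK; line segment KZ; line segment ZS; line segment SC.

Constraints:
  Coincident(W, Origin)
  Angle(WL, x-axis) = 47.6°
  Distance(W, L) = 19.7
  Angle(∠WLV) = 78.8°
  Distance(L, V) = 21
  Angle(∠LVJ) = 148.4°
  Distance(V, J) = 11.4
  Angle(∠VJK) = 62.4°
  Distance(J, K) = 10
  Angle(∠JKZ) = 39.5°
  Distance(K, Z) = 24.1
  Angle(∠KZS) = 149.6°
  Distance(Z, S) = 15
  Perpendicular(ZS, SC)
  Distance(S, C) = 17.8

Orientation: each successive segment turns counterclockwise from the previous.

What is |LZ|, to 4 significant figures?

32.39

W is at the origin; WL runs at 47.6° with length 19.7, so L = (13.28, 14.55). ∠WLV = 78.8° gives LV at 148.8° from the x-axis; with |LV| = 21.0, V = (-4.679, 25.43). ∠LVJ = 148.4° gives VJ at -179.6° from the x-axis; with |VJ| = 11.4, J = (-16.08, 25.35). ∠VJK = 62.4° gives JK at -62.00° from the x-axis; with |JK| = 10.0, K = (-11.38, 16.52). ∠JKZ = 39.5° gives KZ at 78.50° from the x-axis; with |KZ| = 24.1, Z = (-6.579, 40.13). Then |LZ| = |Z − L| = 32.39.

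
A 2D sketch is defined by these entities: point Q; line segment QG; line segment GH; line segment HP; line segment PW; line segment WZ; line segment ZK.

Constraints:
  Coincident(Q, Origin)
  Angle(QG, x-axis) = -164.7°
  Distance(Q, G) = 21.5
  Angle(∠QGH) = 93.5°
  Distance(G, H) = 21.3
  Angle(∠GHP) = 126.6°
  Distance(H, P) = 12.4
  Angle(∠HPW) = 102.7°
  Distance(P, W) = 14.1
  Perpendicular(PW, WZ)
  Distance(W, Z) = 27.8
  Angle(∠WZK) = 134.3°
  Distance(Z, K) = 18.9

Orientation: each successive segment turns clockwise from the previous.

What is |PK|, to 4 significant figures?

41.00

Q is at the origin; QG runs at -164.7° with length 21.5, so G = (-20.74, -5.673). ∠QGH = 93.5° gives GH at 108.8° from the x-axis; with |GH| = 21.3, H = (-27.60, 14.49). ∠GHP = 126.6° gives HP at 55.40° from the x-axis; with |HP| = 12.4, P = (-20.56, 24.70). ∠HPW = 102.7° gives PW at -21.90° from the x-axis; with |PW| = 14.1, W = (-7.478, 19.44). PW is perpendicular to WZ, so WZ runs at -111.9°; with |WZ| = 27.8, Z = (-17.85, -6.356). ∠WZK = 134.3° gives ZK at -157.6° from the x-axis; with |ZK| = 18.9, K = (-35.32, -13.56). Then |PK| = |K − P| = 41.00.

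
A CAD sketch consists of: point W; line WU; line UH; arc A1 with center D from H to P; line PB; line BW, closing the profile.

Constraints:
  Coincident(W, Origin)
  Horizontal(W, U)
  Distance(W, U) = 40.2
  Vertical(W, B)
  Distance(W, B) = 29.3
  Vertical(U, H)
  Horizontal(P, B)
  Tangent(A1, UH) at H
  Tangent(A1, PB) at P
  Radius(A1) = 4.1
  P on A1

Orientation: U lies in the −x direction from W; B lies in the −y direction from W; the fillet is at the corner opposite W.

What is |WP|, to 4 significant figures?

46.49

The virtual corner opposite W is at (-40.20, -29.30). Tangency of A1 to UH means the radius DH is perpendicular to UH and tangency of A1 to PB means the radius DP is perpendicular to PB, with radius 4.1, so the center D sits 4.1 in from both sides at D = (-36.10, -25.20). That places the tangent points at H = (-40.20, -25.20) on UH and P = (-36.10, -29.30) on PB. Then |WP| = |P − W| = 46.49.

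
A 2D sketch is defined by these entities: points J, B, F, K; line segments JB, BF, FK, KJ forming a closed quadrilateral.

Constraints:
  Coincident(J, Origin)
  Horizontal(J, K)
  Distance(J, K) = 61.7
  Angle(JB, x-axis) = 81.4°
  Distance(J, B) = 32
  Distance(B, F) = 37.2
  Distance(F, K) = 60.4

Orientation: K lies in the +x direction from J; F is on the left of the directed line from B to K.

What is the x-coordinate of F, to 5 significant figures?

34.550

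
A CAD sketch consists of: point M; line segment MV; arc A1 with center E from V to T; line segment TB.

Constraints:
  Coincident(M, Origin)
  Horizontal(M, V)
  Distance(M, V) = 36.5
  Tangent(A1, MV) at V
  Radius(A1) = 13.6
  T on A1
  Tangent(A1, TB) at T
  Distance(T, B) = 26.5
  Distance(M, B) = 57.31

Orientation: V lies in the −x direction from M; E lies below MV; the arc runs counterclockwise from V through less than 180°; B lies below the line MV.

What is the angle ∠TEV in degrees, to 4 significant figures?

115.3°

Checks: ∠(EV, VM) = 90.00° ✓; |ET| = 13.60 ✓; ∠(ET, TB) = 90.00° ✓; |TB| = 26.50 ✓; |MB| = 57.31 ✓.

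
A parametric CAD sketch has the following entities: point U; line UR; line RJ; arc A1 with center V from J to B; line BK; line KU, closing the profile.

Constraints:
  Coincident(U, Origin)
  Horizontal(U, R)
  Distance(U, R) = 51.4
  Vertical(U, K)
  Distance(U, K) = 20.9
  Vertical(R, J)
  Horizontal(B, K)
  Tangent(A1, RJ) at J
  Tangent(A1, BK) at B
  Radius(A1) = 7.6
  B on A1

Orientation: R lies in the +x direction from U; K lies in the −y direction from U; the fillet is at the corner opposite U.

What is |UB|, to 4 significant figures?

48.53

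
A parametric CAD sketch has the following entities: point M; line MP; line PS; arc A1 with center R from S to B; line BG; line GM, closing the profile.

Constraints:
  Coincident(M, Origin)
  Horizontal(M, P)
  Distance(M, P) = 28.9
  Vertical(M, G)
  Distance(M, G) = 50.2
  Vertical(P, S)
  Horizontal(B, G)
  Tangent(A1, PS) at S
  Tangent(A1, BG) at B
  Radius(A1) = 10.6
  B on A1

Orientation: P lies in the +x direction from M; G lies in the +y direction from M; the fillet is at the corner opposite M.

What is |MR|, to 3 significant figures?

43.6

M and G share the same x with |MG| = 50.2 and G on the +y side, so G = (0.00, 50.2). The virtual corner opposite M is at (28.9, 50.2). Tangency of A1 to PS means the radius RS is perpendicular to PS and A1 meets BG tangentially, so RB is at right angles to BG, with radius 10.6, so the center R sits 10.6 in from both sides at R = (18.3, 39.6). Then |MR| = |R − M| = 43.6.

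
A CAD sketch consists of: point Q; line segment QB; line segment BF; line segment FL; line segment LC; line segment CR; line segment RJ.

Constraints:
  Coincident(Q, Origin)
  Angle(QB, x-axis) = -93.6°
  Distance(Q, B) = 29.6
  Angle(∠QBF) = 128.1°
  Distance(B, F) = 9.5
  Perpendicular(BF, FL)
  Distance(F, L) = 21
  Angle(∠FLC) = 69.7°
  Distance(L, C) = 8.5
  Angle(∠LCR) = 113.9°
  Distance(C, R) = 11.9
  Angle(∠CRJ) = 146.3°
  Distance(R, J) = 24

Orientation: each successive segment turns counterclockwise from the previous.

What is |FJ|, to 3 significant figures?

15.0

Q is at the origin; QB runs at -93.6° with length 29.6, so B = (-1.86, -29.5). ∠QBF = 128.1° gives BF at -41.7° from the x-axis; with |BF| = 9.5, F = (5.23, -35.9). The perpendicularity gives FL at right angles to BF, so FL runs at 48.3°; with |FL| = 21.0, L = (19.2, -20.2). ∠FLC = 69.7° gives LC at 159° from the x-axis; with |LC| = 8.5, C = (11.3, -17.1). ∠LCR = 113.9° gives CR at -135° from the x-axis; with |CR| = 11.9, R = (2.83, -25.5). ∠CRJ = 146.3° gives RJ at -102° from the x-axis; with |RJ| = 24.0, J = (-1.99, -49.0). Then |FJ| = |J − F| = 15.0.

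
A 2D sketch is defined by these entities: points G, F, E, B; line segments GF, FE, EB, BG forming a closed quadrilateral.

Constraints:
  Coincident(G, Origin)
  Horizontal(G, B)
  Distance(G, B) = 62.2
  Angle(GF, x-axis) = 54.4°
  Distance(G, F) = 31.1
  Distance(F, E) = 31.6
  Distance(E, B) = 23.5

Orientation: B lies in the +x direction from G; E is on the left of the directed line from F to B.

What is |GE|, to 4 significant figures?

52.93

G is at the origin; GB is horizontal with |GB| = 62.2 and B in +x, so B = (62.2, 0). GF runs at 54.4° with |GF| = 31.1, so F = (18.10, 25.29). E is determined by |FE| = 31.6 and |EB| = 23.5 together: it lies at the intersection of circle(F, 31.6) and circle(B, 23.5). With |FB| = 50.83, the foot of the radical line on FB is 29.81 from F and the perpendicular offset is √(31.6² − 29.81²) = 10.50. Taking the left-of-FB solution: E = (49.18, 19.56).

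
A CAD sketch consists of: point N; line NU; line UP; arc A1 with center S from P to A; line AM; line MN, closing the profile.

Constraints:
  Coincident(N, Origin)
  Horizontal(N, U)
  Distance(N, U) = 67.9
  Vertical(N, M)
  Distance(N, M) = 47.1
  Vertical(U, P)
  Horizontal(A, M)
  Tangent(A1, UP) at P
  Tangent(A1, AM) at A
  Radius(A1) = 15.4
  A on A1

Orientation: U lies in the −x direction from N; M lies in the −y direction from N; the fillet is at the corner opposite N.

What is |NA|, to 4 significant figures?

70.53

N is at the origin; N and U share the same y with |NU| = 67.9 and U on the −x side, so U = (-67.90, 0.000). N and M share the same x with |NM| = 47.1 and M on the −y side, so M = (0.000, -47.10). The virtual corner opposite N is at (-67.90, -47.10). Tangency of A1 to UP means the radius SP is perpendicular to UP and since A1 is tangent to AM there, SA ⟂ AM, with radius 15.4, so the center S sits 15.4 in from both sides at S = (-52.50, -31.70). That places the tangent points at P = (-67.90, -31.70) on UP and A = (-52.50, -47.10) on AM. Then |NA| = |A − N| = 70.53.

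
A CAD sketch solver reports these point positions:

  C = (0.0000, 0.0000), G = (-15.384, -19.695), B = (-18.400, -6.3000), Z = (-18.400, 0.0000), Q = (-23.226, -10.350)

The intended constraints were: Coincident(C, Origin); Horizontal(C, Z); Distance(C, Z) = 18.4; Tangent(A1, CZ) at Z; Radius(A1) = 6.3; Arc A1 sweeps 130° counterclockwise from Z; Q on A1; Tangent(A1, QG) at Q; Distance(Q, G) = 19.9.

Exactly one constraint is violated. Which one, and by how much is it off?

Distance(Q, G) = 19.9 — off by 7.70.

C = (0.00, 0.00) ✓; C.y = 0.00, Z.y = 0.00 ✓; |CZ| = 18.40 ✓; ∠(BZ, ZC) = 90.00° ✓; |BZ| = 6.300 ✓; bearing(B→Q) − bearing(B→Z) = 130.0° ✓; |BQ| = 6.300 ✓; ∠(BQ, QG) = 90.00° ✓; |QG| = 12.20 ✗.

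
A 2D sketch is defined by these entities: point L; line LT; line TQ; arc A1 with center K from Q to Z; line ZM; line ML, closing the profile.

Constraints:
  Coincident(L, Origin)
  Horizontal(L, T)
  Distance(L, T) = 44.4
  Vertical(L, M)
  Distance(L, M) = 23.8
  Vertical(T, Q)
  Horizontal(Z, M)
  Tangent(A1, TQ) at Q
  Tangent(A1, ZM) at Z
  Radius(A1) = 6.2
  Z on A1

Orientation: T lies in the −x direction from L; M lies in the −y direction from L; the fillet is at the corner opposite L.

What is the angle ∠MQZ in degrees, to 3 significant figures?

37.1°

L is at the origin; L and T share the same y with |LT| = 44.4 and T on the −x side, so T = (-44.4, 0.00). L and M share the same x with |LM| = 23.8 and M on the −y side, so M = (0.00, -23.8). The virtual corner opposite L is at (-44.4, -23.8). Tangency of A1 to TQ means the radius KQ is perpendicular to TQ and A1 meets ZM tangentially, so KZ is at right angles to ZM, with radius 6.2, so the center K sits 6.2 in from both sides at K = (-38.2, -17.6). That places the tangent points at Q = (-44.4, -17.6) on TQ and Z = (-38.2, -23.8) on ZM. Then cos ∠MQZ = QM·QZ / (|QM||QZ|), giving 37.1°.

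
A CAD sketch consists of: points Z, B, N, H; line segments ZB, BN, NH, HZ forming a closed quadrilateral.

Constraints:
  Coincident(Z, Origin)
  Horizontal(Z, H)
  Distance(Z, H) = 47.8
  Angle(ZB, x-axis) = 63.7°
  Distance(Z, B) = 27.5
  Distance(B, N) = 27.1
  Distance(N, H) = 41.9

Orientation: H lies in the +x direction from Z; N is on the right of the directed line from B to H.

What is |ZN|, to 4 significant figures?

6.178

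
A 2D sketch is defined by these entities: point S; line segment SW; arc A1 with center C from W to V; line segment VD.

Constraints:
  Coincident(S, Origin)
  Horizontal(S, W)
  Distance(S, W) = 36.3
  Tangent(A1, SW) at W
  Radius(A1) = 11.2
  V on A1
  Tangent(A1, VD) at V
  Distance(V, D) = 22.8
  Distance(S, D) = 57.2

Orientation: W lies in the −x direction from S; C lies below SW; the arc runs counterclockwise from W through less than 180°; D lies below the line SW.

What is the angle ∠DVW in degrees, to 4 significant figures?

132.3°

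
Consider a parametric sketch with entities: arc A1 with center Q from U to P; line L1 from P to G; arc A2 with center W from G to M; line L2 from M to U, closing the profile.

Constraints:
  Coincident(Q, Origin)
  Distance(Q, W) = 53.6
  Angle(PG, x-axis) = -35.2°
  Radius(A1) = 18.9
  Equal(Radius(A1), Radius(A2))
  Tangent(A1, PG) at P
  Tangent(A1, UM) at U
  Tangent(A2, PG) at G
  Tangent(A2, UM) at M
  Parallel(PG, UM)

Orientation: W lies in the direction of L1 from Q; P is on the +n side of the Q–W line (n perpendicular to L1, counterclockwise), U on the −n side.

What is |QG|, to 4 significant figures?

56.83

The slot axis is L1's direction at -35.2°, so u = (cos -35.2°, sin -35.2°) = (0.8171, -0.5764) and n = (−sin -35.2°, cos -35.2°) = (0.5764, 0.8171). Q is at the origin and W lies 53.6 along u from Q, so W = 53.6·u = (43.80, -30.90). Tangency of A1 to both parallel lines with radius 18.9 puts P and U at Q ± 18.9·n: P = (10.89, 15.44), U = (-10.89, -15.44). Equal radii place G and M the same way about W: G = W + 18.9·n = (54.69, -15.45), M = W − 18.9·n = (32.90, -46.34). Then |QG| = |G − Q| = 56.83.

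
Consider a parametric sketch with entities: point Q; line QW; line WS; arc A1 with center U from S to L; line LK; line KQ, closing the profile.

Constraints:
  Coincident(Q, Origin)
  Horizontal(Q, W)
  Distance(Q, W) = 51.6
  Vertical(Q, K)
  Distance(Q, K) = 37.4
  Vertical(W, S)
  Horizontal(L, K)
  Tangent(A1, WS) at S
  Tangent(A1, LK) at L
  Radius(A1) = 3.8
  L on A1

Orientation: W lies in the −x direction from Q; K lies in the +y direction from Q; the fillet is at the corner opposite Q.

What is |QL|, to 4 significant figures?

60.69

The virtual corner opposite Q is at (-51.60, 37.40). Since A1 is tangent to WS there, US ⟂ WS and the tangent condition forces UL to be normal to LK, with radius 3.8, so the center U sits 3.8 in from both sides at U = (-47.80, 33.60). That places the tangent points at S = (-51.60, 33.60) on WS and L = (-47.80, 37.40) on LK. Then |QL| = |L − Q| = 60.69.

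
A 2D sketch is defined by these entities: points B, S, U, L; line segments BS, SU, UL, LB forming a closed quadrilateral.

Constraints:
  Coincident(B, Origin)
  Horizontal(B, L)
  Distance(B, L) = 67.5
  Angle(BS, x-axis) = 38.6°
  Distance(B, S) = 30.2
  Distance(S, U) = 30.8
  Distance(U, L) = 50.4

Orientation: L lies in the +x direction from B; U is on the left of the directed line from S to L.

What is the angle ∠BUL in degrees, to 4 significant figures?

74.35°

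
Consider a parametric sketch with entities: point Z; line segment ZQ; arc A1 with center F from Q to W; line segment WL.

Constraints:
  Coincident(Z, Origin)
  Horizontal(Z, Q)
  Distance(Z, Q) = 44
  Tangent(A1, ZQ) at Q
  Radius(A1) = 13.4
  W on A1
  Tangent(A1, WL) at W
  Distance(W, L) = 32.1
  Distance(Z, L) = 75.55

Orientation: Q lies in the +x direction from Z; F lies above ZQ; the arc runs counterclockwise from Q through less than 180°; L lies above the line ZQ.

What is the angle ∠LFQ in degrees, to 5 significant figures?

148.82°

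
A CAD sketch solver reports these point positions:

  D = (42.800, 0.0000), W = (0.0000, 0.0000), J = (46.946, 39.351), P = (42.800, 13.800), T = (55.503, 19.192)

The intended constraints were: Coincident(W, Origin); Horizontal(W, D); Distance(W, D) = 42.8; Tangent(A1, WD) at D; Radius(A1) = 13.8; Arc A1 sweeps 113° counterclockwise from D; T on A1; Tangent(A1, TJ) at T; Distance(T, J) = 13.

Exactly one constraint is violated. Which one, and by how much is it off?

Distance(T, J) = 13 — off by 8.90.

W = (0.00, 0.00) ✓; W.y = 0.00, D.y = 0.00 ✓; |WD| = 42.80 ✓; ∠(PD, DW) = 90.00° ✓; |PD| = 13.80 ✓; bearing(P→T) − bearing(P→D) = 113.0° ✓; |PT| = 13.80 ✓; ∠(PT, TJ) = 90.00° ✓; |TJ| = 21.90 ✗.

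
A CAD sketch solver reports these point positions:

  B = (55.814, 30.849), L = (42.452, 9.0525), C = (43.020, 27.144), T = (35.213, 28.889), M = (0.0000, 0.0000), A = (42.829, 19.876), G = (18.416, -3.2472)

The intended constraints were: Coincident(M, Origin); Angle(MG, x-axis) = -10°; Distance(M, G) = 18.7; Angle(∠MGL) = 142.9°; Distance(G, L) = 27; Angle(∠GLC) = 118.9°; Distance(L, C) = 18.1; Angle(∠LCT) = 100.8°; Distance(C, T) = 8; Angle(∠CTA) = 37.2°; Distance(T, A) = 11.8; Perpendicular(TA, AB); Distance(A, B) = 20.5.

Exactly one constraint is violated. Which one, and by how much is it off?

Distance(A, B) = 20.5 — off by 3.50.

M = (0.00, 0.00) ✓; MG at -10.00° ✓; |MG| = 18.70 ✓; ∠MGL = 142.9° ✓; |GL| = 27.00 ✓; ∠GLC = 118.9° ✓; |LC| = 18.10 ✓; ∠LCT = 100.8° ✓; |CT| = 8.000 ✓; ∠CTA = 37.20° ✓; |TA| = 11.80 ✓; ∠(TA, AB) = 90.00° ✓; |AB| = 17.00 ✗.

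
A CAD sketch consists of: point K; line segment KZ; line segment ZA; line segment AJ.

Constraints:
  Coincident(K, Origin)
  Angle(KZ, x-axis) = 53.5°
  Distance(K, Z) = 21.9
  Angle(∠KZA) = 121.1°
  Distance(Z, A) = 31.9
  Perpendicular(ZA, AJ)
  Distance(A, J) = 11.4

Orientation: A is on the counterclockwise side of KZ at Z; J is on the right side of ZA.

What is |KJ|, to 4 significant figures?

52.69

K is at the origin; KZ runs at 53.5° with length 21.9, so Z = 21.9·(cos 53.5°, sin 53.5°) = (13.03, 17.60). ∠KZA = 121.1°, so ZA runs at 53.5° + (180° − 121.1°) = 112.4° from the x-axis; with |ZA| = 31.9, A = Z + 31.9·(cos 112.4°, sin 112.4°) = (0.8705, 47.10). ZA ⟂ AJ; with |AJ| = 11.4 on the right of ZA, J = A + 11.4·(0.9245, 0.3811) = (11.41, 51.44). Then |KJ| = |J − K| = 52.69.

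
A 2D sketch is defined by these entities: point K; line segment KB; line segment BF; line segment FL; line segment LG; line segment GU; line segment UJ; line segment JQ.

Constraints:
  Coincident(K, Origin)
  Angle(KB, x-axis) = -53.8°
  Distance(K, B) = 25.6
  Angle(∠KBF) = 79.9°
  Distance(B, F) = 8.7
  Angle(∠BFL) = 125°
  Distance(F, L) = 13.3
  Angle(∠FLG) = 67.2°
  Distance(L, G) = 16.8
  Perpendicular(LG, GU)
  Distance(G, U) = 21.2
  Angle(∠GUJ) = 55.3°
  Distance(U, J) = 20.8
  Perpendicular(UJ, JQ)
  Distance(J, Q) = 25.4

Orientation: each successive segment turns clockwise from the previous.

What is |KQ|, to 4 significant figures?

0.4383

K is at the origin; KB runs at -53.8° with length 25.6, so B = (15.12, -20.66). ∠KBF = 79.9° gives BF at -153.9° from the x-axis; with |BF| = 8.7, F = (7.307, -24.49). ∠BFL = 125.0° gives FL at 151.1° from the x-axis; with |FL| = 13.3, L = (-4.337, -18.06). ∠FLG = 67.2° gives LG at 38.30° from the x-axis; with |LG| = 16.8, G = (8.847, -7.646). LG is perpendicular to GU, so GU runs at -51.70°; with |GU| = 21.2, U = (21.99, -24.28). ∠GUJ = 55.3° gives UJ at -176.4° from the x-axis; with |UJ| = 20.8, J = (1.228, -25.59). The perpendicularity gives JQ at right angles to UJ, so JQ runs at 93.60°; with |JQ| = 25.4, Q = (-0.3673, -0.2391). Then |KQ| = |Q − K| = 0.4383.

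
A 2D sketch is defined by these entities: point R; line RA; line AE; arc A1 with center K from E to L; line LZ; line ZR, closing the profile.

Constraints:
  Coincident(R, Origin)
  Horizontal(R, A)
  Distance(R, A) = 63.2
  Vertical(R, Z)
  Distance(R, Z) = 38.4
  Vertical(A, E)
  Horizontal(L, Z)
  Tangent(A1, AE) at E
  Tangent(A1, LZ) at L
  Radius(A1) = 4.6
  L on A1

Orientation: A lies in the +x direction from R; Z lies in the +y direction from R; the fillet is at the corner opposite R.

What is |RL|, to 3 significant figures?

70.1

The virtual corner opposite R is at (63.2, 38.4). Tangency of A1 to AE means the radius KE is perpendicular to AE and A1 meets LZ tangentially, so KL is at right angles to LZ, with radius 4.6, so the center K sits 4.6 in from both sides at K = (58.6, 33.8). That places the tangent points at E = (63.2, 33.8) on AE and L = (58.6, 38.4) on LZ. Then |RL| = |L − R| = 70.1.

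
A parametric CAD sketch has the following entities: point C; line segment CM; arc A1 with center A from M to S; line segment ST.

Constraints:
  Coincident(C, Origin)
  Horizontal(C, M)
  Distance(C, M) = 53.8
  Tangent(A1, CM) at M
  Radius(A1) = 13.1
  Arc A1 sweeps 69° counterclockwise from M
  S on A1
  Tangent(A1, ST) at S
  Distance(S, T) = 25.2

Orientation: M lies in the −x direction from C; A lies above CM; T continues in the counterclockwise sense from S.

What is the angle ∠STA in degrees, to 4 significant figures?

27.47°

On A1, M sits at bearing -90° from A; a 69° counterclockwise sweep puts S at bearing -21°, so S = A + 13.1·(cos -21°, sin -21°) = (-41.57, 8.405). Tangency of A1 to ST means the radius AS is perpendicular to ST, so ST runs along (−sin -21°, cos -21°); with |ST| = 25.2, T = (-32.54, 31.93). Then cos ∠STA = TS·TA / (|TS||TA|), giving 27.47°.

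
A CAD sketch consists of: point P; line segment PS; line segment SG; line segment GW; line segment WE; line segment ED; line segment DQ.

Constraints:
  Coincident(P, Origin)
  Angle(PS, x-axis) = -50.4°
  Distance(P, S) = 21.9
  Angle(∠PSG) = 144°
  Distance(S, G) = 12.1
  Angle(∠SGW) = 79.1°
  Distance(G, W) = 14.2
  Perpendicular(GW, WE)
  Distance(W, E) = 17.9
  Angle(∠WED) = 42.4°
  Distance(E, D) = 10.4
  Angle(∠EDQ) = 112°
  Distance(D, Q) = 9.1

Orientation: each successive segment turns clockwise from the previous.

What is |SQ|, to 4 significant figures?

13.24

P is at the origin; PS runs at -50.4° with length 21.9, so S = (13.96, -16.87). ∠PSG = 144.0° gives SG at -86.40° from the x-axis; with |SG| = 12.1, G = (14.72, -28.95). ∠SGW = 79.1° gives GW at 172.7° from the x-axis; with |GW| = 14.2, W = (0.6344, -27.15). The perpendicularity gives WE at right angles to GW, so WE runs at 82.70°; with |WE| = 17.9, E = (2.909, -9.391). ∠WED = 42.4° gives ED at -54.90° from the x-axis; with |ED| = 10.4, D = (8.889, -17.90). ∠EDQ = 112.0° gives DQ at -122.9° from the x-axis; with |DQ| = 9.1, Q = (3.946, -25.54). Then |SQ| = |Q − S| = 13.24.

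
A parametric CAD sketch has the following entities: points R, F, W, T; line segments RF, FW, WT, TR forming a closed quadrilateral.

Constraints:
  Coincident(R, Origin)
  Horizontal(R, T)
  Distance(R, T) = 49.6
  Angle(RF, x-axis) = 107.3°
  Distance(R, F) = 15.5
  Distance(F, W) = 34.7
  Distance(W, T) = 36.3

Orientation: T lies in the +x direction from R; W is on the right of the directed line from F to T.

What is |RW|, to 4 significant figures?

20.63

R is at the origin; RT is horizontal with |RT| = 49.6 and T in +x, so T = (49.6, 0). RF runs at 107.3° with |RF| = 15.5, so F = (-4.609, 14.80). W is determined by |FW| = 34.7 and |WT| = 36.3 together: it lies at the intersection of circle(F, 34.7) and circle(T, 36.3). With |FT| = 56.19, the foot of the radical line on FT is 27.09 from F and the perpendicular offset is √(34.7² − 27.09²) = 21.69. Taking the right-of-FT solution: W = (15.81, -13.26).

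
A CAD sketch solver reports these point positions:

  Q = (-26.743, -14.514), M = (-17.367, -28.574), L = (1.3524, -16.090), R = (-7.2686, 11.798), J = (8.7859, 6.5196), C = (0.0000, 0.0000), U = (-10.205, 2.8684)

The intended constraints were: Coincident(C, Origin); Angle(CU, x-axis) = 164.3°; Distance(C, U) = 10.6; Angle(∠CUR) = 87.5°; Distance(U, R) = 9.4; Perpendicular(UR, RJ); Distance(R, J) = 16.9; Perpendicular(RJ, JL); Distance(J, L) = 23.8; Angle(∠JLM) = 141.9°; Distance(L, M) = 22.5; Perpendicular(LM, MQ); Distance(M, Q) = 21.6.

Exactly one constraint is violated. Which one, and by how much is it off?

Distance(M, Q) = 21.6 — off by 4.70.

C = (0.00, 0.00) ✓; CU at 164.3° ✓; |CU| = 10.60 ✓; ∠CUR = 87.50° ✓; |UR| = 9.400 ✓; ∠(UR, RJ) = 90.00° ✓; |RJ| = 16.90 ✓; ∠(RJ, JL) = 90.00° ✓; |JL| = 23.80 ✓; ∠JLM = 141.9° ✓; |LM| = 22.50 ✓; ∠(LM, MQ) = 90.00° ✓; |MQ| = 16.90 ✗.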